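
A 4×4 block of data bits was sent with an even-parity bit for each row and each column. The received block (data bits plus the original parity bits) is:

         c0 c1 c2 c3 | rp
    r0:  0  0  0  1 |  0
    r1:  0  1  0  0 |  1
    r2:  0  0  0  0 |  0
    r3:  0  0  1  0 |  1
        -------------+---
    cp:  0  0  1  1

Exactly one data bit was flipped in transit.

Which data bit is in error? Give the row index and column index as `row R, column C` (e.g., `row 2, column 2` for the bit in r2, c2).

row 0, column 1

Recompute each row's even parity and compare to rp:
  r0: data parity 1, sent rp 0 → mismatch
  r1: data parity 1, sent rp 1 → ok
  r2: data parity 0, sent rp 0 → ok
  r3: data parity 1, sent rp 1 → ok
Recompute each column's even parity and compare to cp:
  c0: data parity 0, sent cp 0 → ok
  c1: data parity 1, sent cp 0 → mismatch
  c2: data parity 1, sent cp 1 → ok
  c3: data parity 1, sent cp 1 → ok
Exactly one row (r0) and one column (c1) fail → the flipped bit is at their intersection.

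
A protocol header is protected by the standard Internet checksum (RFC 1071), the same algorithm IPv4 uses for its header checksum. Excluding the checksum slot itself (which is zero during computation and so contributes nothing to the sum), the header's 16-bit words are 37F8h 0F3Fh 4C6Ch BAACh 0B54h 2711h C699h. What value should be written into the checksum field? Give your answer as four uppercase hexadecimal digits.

B8B0

One's-complement addition (fold any carry out of bit 15 back into bit 0):
  0x37F8 + 0x0F3F = 0x04737
  0x4737 + 0x4C6C = 0x093A3
  0x93A3 + 0xBAAC = 0x14E4F → wrap carry → 0x4E50
  0x4E50 + 0x0B54 = 0x059A4
  0x59A4 + 0x2711 = 0x080B5
  0x80B5 + 0xC699 = 0x1474E → wrap carry → 0x474F
One's-complement sum = 0x474F.
Checksum = ~0x474F & 0xFFFF = 0xB8B0.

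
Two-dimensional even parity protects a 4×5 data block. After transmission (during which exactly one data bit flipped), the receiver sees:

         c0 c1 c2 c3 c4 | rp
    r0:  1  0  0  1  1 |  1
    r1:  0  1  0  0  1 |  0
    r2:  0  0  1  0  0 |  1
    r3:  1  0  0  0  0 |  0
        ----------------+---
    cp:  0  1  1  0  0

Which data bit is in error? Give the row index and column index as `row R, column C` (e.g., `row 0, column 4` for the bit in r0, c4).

row 3, column 3

Recompute each row's even parity and compare to rp:
  r0: data parity 1, sent rp 1 → ok
  r1: data parity 0, sent rp 0 → ok
  r2: data parity 1, sent rp 1 → ok
  r3: data parity 1, sent rp 0 → mismatch
Recompute each column's even parity and compare to cp:
  c0: data parity 0, sent cp 0 → ok
  c1: data parity 1, sent cp 1 → ok
  c2: data parity 1, sent cp 1 → ok
  c3: data parity 1, sent cp 0 → mismatch
  c4: data parity 0, sent cp 0 → ok
Exactly one row (r3) and one column (c3) fail → the flipped bit is at their intersection.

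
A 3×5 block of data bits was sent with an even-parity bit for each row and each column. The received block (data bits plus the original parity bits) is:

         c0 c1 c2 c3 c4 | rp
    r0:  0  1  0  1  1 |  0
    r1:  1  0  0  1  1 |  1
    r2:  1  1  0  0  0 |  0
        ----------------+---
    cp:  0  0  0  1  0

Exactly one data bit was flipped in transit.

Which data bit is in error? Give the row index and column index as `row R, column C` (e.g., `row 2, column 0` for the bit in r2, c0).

Recompute each row's even parity and compare to rp:
  r0: data parity 1, sent rp 0 → mismatch
  r1: data parity 1, sent rp 1 → ok
  r2: data parity 0, sent rp 0 → ok
Recompute each column's even parity and compare to cp:
  c0: data parity 0, sent cp 0 → ok
  c1: data parity 0, sent cp 0 → ok
  c2: data parity 0, sent cp 0 → ok
  c3: data parity 0, sent cp 1 → mismatch
  c4: data parity 0, sent cp 0 → ok
Exactly one row (r0) and one column (c3) fail → the flipped bit is at their intersection.

row 0, column 3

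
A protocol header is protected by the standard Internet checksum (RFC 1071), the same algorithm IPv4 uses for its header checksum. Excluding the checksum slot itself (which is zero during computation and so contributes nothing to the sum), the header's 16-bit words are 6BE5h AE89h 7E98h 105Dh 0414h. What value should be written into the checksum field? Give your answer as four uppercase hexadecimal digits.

One's-complement addition (fold any carry out of bit 15 back into bit 0):
  0x6BE5 + 0xAE89 = 0x11A6E → wrap carry → 0x1A6F
  0x1A6F + 0x7E98 = 0x09907
  0x9907 + 0x105D = 0x0A964
  0xA964 + 0x0414 = 0x0AD78
One's-complement sum = 0xAD78.
Checksum = ~0xAD78 & 0xFFFF = 0x5287.

5287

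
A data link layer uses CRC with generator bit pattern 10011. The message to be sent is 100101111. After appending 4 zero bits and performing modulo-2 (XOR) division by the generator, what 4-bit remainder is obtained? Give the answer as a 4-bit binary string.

Append 4 zeros: 1001011110000. Divide by 10011 (XOR where the leading bit is 1):
  pos 0: 10010 XOR 10011 = 00001
  pos 4: 11111 XOR 10011 = 01100
  pos 5: 11000 XOR 10011 = 01011
  pos 6: 10110 XOR 10011 = 00101
  pos 8: 10100 XOR 10011 = 00111
Remainder (last 4 bits) = 0111. This is the CRC / FCS.

0111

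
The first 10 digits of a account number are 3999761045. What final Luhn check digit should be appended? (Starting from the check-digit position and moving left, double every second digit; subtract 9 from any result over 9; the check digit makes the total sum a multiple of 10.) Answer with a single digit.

Partial digits right→left: 5 4 0 1 6 7 9 9 9 3
Double every second digit counting from the check-digit position (so the 1st, 3rd, 5th, ... of the partial from the right).
  doubled (with −9 where >9): 1 0 3 9 9 → sum 22
  kept as-is: 4 1 7 9 3 → sum 24
Total = 22 + 24 = 46.
Check digit = (10 − (46 mod 10)) mod 10 = 4.

4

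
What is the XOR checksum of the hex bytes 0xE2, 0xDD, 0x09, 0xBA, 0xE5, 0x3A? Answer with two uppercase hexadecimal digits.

XOR the bytes together:
  start with 0xE2
  0xE2 ⊕ 0xDD = 0x3F
  0x3F ⊕ 0x09 = 0x36
  0x36 ⊕ 0xBA = 0x8C
  0x8C ⊕ 0xE5 = 0x69
  0x69 ⊕ 0x3A = 0x53

53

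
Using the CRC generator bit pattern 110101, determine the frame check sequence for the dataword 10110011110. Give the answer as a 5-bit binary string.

Append 5 zeros: 1011001111000000. Divide by 110101 (XOR where the leading bit is 1):
  pos 0: 101100 XOR 110101 = 011001
  pos 1: 110011 XOR 110101 = 000110
  pos 4: 110111 XOR 110101 = 000010
  pos 8: 100000 XOR 110101 = 010101
  pos 9: 101010 XOR 110101 = 011111
  pos 10: 111110 XOR 110101 = 001011
Remainder (last 5 bits) = 01011. This is the CRC / FCS.

01011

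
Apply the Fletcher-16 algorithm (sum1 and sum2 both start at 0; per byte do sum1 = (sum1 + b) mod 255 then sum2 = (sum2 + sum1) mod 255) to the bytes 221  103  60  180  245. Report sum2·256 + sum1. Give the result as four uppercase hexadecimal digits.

072C

Running sums (mod 255):
  after byte 0 (221): sum1=221, sum2=221
  after byte 1 (103): sum1=69, sum2=35
  after byte 2 (60): sum1=129, sum2=164
  after byte 3 (180): sum1=54, sum2=218
  after byte 4 (245): sum1=44, sum2=7
Checksum = sum2·256 + sum1 = 7·256 + 44 = 1836 = 0x072C.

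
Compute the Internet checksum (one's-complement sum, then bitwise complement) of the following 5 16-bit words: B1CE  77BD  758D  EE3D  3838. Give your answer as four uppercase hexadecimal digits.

One's-complement addition (fold any carry out of bit 15 back into bit 0):
  0xB1CE + 0x77BD = 0x1298B → wrap carry → 0x298C
  0x298C + 0x758D = 0x09F19
  0x9F19 + 0xEE3D = 0x18D56 → wrap carry → 0x8D57
  0x8D57 + 0x3838 = 0x0C58F
One's-complement sum = 0xC58F.
Checksum = ~0xC58F & 0xFFFF = 0x3A70.

3A70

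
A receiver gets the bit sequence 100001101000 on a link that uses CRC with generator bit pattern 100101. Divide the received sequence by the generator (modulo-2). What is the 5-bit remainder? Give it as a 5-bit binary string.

Modulo-2 division of 100001101000 by 100101:
  pos 0: 100001 XOR 100101 = 000100
  pos 3: 100101 XOR 100101 = 000000
Remainder = 00000 (zero — the frame passes the CRC check).

00000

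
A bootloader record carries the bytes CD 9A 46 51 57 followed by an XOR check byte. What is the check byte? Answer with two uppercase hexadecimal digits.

XOR the bytes together:
  start with 0xCD
  0xCD ⊕ 0x9A = 0x57
  0x57 ⊕ 0x46 = 0x11
  0x11 ⊕ 0x51 = 0x40
  0x40 ⊕ 0x57 = 0x17

17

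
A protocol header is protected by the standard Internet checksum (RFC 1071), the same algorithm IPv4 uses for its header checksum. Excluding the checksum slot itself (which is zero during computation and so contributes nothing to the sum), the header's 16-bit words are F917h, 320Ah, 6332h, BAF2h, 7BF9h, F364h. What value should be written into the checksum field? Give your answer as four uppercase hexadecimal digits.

475A

One's-complement addition (fold any carry out of bit 15 back into bit 0):
  0xF917 + 0x320A = 0x12B21 → wrap carry → 0x2B22
  0x2B22 + 0x6332 = 0x08E54
  0x8E54 + 0xBAF2 = 0x14946 → wrap carry → 0x4947
  0x4947 + 0x7BF9 = 0x0C540
  0xC540 + 0xF364 = 0x1B8A4 → wrap carry → 0xB8A5
One's-complement sum = 0xB8A5.
Checksum = ~0xB8A5 & 0xFFFF = 0x475A.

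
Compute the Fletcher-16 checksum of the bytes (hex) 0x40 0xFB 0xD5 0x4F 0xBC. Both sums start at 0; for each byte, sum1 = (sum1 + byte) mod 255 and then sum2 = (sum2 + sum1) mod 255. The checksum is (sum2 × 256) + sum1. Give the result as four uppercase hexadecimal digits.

0E1E

Running sums (mod 255):
  after byte 0 (0x40): sum1=64, sum2=64
  after byte 1 (0xFB): sum1=60, sum2=124
  after byte 2 (0xD5): sum1=18, sum2=142
  after byte 3 (0x4F): sum1=97, sum2=239
  after byte 4 (0xBC): sum1=30, sum2=14
Checksum = sum2·256 + sum1 = 14·256 + 30 = 3614 = 0x0E1E.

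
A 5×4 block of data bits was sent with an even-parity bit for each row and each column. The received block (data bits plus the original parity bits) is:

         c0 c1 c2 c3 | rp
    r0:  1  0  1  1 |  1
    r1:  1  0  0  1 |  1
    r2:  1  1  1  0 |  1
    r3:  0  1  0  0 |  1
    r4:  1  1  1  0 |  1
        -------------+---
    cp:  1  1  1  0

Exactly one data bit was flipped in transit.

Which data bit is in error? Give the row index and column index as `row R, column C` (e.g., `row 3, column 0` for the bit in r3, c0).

row 1, column 0

Recompute each row's even parity and compare to rp:
  r0: data parity 1, sent rp 1 → ok
  r1: data parity 0, sent rp 1 → mismatch
  r2: data parity 1, sent rp 1 → ok
  r3: data parity 1, sent rp 1 → ok
  r4: data parity 1, sent rp 1 → ok
Recompute each column's even parity and compare to cp:
  c0: data parity 0, sent cp 1 → mismatch
  c1: data parity 1, sent cp 1 → ok
  c2: data parity 1, sent cp 1 → ok
  c3: data parity 0, sent cp 0 → ok
Exactly one row (r1) and one column (c0) fail → the flipped bit is at their intersection.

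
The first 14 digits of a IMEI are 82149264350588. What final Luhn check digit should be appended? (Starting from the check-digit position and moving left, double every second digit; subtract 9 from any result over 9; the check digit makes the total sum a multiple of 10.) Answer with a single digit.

Partial digits right→left: 8 8 5 0 5 3 4 6 2 9 4 1 2 8
Double every second digit counting from the check-digit position (so the 1st, 3rd, 5th, ... of the partial from the right).
  doubled (with −9 where >9): 7 1 1 8 4 8 4 → sum 33
  kept as-is: 8 0 3 6 9 1 8 → sum 35
Total = 33 + 35 = 68.
Check digit = (10 − (68 mod 10)) mod 10 = 2.

2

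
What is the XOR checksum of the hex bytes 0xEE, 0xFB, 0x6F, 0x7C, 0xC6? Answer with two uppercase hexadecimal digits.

XOR the bytes together:
  start with 0xEE
  0xEE ⊕ 0xFB = 0x15
  0x15 ⊕ 0x6F = 0x7A
  0x7A ⊕ 0x7C = 0x06
  0x06 ⊕ 0xC6 = 0xC0

C0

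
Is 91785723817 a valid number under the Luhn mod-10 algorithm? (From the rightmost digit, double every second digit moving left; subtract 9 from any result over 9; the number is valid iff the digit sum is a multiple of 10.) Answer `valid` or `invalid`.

From the right, keep odd positions and double even positions (subtract 9 from any doubled value over 9):
  doubled (positions 2,4,...): 2 6 5 7 2 → sum 22
  kept (positions 1,3,...): 7 8 2 5 7 9 → sum 38
Total = 60.
60 mod 10 = 0, so the number is valid.

valid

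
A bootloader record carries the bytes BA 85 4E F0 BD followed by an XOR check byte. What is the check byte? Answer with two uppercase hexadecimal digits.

XOR the bytes together:
  start with 0xBA
  0xBA ⊕ 0x85 = 0x3F
  0x3F ⊕ 0x4E = 0x71
  0x71 ⊕ 0xF0 = 0x81
  0x81 ⊕ 0xBD = 0x3C

3C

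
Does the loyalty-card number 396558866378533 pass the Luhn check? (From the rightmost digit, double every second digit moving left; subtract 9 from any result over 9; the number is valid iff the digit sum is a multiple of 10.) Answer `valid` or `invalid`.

invalid

From the right, keep odd positions and double even positions (subtract 9 from any doubled value over 9):
  doubled (positions 2,4,...): 6 7 6 3 7 1 9 → sum 39
  kept (positions 1,3,...): 3 5 7 6 8 5 6 3 → sum 43
Total = 82.
82 mod 10 = 2, so the number is invalid.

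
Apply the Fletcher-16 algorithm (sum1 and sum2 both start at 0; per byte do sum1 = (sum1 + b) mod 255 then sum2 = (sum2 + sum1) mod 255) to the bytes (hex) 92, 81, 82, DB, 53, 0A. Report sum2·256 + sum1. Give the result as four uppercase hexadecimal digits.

45CF

Running sums (mod 255):
  after byte 0 (92): sum1=146, sum2=146
  after byte 1 (81): sum1=20, sum2=166
  after byte 2 (82): sum1=150, sum2=61
  after byte 3 (DB): sum1=114, sum2=175
  after byte 4 (53): sum1=197, sum2=117
  after byte 5 (0A): sum1=207, sum2=69
Checksum = sum2·256 + sum1 = 69·256 + 207 = 17871 = 0x45CF.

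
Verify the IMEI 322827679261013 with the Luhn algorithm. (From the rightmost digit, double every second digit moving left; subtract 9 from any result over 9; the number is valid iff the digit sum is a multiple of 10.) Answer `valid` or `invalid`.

From the right, keep odd positions and double even positions (subtract 9 from any doubled value over 9):
  doubled (positions 2,4,...): 2 2 4 5 5 7 4 → sum 29
  kept (positions 1,3,...): 3 0 6 9 6 2 2 3 → sum 31
Total = 60.
60 mod 10 = 0, so the number is valid.

valid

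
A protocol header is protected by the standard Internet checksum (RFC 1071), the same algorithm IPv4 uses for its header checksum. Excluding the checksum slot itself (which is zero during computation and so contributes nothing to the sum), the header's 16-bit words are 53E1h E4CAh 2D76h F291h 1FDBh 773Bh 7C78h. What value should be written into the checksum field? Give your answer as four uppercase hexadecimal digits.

93BC

One's-complement addition (fold any carry out of bit 15 back into bit 0):
  0x53E1 + 0xE4CA = 0x138AB → wrap carry → 0x38AC
  0x38AC + 0x2D76 = 0x06622
  0x6622 + 0xF291 = 0x158B3 → wrap carry → 0x58B4
  0x58B4 + 0x1FDB = 0x0788F
  0x788F + 0x773B = 0x0EFCA
  0xEFCA + 0x7C78 = 0x16C42 → wrap carry → 0x6C43
One's-complement sum = 0x6C43.
Checksum = ~0x6C43 & 0xFFFF = 0x93BC.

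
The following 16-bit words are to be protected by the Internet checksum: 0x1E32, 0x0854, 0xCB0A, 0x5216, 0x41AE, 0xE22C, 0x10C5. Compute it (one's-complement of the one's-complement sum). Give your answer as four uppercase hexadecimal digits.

One's-complement addition (fold any carry out of bit 15 back into bit 0):
  0x1E32 + 0x0854 = 0x02686
  0x2686 + 0xCB0A = 0x0F190
  0xF190 + 0x5216 = 0x143A6 → wrap carry → 0x43A7
  0x43A7 + 0x41AE = 0x08555
  0x8555 + 0xE22C = 0x16781 → wrap carry → 0x6782
  0x6782 + 0x10C5 = 0x07847
One's-complement sum = 0x7847.
Checksum = ~0x7847 & 0xFFFF = 0x87B8.

87B8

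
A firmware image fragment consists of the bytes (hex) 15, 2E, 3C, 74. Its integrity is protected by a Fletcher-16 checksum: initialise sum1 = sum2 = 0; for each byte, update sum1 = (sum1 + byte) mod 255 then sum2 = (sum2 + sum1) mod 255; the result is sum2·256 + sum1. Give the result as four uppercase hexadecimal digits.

CBF3

Running sums (mod 255):
  after byte 0 (15): sum1=21, sum2=21
  after byte 1 (2E): sum1=67, sum2=88
  after byte 2 (3C): sum1=127, sum2=215
  after byte 3 (74): sum1=243, sum2=203
Checksum = sum2·256 + sum1 = 203·256 + 243 = 52211 = 0xCBF3.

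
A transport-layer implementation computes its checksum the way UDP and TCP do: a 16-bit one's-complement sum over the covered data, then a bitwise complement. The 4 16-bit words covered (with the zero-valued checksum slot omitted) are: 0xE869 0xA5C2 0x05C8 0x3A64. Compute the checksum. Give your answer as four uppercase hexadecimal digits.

31A7

One's-complement addition (fold any carry out of bit 15 back into bit 0):
  0xE869 + 0xA5C2 = 0x18E2B → wrap carry → 0x8E2C
  0x8E2C + 0x05C8 = 0x093F4
  0x93F4 + 0x3A64 = 0x0CE58
One's-complement sum = 0xCE58.
Checksum = ~0xCE58 & 0xFFFF = 0x31A7.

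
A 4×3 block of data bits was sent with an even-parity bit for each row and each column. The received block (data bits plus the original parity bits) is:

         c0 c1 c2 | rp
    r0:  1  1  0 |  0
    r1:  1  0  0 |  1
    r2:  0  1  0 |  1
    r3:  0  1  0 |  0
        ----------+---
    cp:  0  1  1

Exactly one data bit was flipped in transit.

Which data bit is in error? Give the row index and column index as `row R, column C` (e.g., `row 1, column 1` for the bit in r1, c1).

Recompute each row's even parity and compare to rp:
  r0: data parity 0, sent rp 0 → ok
  r1: data parity 1, sent rp 1 → ok
  r2: data parity 1, sent rp 1 → ok
  r3: data parity 1, sent rp 0 → mismatch
Recompute each column's even parity and compare to cp:
  c0: data parity 0, sent cp 0 → ok
  c1: data parity 1, sent cp 1 → ok
  c2: data parity 0, sent cp 1 → mismatch
Exactly one row (r3) and one column (c2) fail → the flipped bit is at their intersection.

row 3, column 2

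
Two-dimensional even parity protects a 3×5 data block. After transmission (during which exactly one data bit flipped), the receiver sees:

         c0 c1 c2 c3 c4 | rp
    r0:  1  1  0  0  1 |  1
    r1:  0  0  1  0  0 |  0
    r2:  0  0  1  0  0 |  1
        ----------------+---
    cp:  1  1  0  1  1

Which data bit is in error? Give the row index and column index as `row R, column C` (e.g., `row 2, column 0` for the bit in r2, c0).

row 1, column 3

Recompute each row's even parity and compare to rp:
  r0: data parity 1, sent rp 1 → ok
  r1: data parity 1, sent rp 0 → mismatch
  r2: data parity 1, sent rp 1 → ok
Recompute each column's even parity and compare to cp:
  c0: data parity 1, sent cp 1 → ok
  c1: data parity 1, sent cp 1 → ok
  c2: data parity 0, sent cp 0 → ok
  c3: data parity 0, sent cp 1 → mismatch
  c4: data parity 1, sent cp 1 → ok
Exactly one row (r1) and one column (c3) fail → the flipped bit is at their intersection.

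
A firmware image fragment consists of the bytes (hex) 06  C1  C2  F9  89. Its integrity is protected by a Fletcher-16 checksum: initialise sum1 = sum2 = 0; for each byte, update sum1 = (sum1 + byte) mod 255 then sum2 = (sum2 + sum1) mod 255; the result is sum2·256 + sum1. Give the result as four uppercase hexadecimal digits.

Running sums (mod 255):
  after byte 0 (06): sum1=6, sum2=6
  after byte 1 (C1): sum1=199, sum2=205
  after byte 2 (C2): sum1=138, sum2=88
  after byte 3 (F9): sum1=132, sum2=220
  after byte 4 (89): sum1=14, sum2=234
Checksum = sum2·256 + sum1 = 234·256 + 14 = 59918 = 0xEA0E.

EA0E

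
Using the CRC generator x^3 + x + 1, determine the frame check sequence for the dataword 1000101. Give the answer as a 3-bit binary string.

Append 3 zeros: 1000101000. Divide by 1011 (XOR where the leading bit is 1):
  pos 0: 1000 XOR 1011 = 0011
  pos 2: 1110 XOR 1011 = 0101
  pos 3: 1011 XOR 1011 = 0000
Remainder (last 3 bits) = 000. This is the CRC / FCS.

000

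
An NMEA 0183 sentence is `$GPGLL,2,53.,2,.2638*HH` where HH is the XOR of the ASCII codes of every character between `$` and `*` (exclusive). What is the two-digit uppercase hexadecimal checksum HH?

XOR the ASCII codes of the payload characters:
  'G' = 0x47 → acc = 0x47
  'P' = 0x50 → acc = 0x17
  'G' = 0x47 → acc = 0x50
  'L' = 0x4C → acc = 0x1C
  'L' = 0x4C → acc = 0x50
  ',' = 0x2C → acc = 0x7C
  '2' = 0x32 → acc = 0x4E
  ',' = 0x2C → acc = 0x62
  '5' = 0x35 → acc = 0x57
  '3' = 0x33 → acc = 0x64
  '.' = 0x2E → acc = 0x4A
  ',' = 0x2C → acc = 0x66
  '2' = 0x32 → acc = 0x54
  ',' = 0x2C → acc = 0x78
  '.' = 0x2E → acc = 0x56
  '2' = 0x32 → acc = 0x64
  '6' = 0x36 → acc = 0x52
  '3' = 0x33 → acc = 0x61
  '8' = 0x38 → acc = 0x59
Checksum = 0x59.

59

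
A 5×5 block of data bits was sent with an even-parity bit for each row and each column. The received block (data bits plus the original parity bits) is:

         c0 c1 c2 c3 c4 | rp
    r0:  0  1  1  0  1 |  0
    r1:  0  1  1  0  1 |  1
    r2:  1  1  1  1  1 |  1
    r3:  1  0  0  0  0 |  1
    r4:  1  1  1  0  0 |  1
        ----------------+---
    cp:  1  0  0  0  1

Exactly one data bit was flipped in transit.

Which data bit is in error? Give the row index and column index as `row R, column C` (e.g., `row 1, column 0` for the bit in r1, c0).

Recompute each row's even parity and compare to rp:
  r0: data parity 1, sent rp 0 → mismatch
  r1: data parity 1, sent rp 1 → ok
  r2: data parity 1, sent rp 1 → ok
  r3: data parity 1, sent rp 1 → ok
  r4: data parity 1, sent rp 1 → ok
Recompute each column's even parity and compare to cp:
  c0: data parity 1, sent cp 1 → ok
  c1: data parity 0, sent cp 0 → ok
  c2: data parity 0, sent cp 0 → ok
  c3: data parity 1, sent cp 0 → mismatch
  c4: data parity 1, sent cp 1 → ok
Exactly one row (r0) and one column (c3) fail → the flipped bit is at their intersection.

row 0, column 3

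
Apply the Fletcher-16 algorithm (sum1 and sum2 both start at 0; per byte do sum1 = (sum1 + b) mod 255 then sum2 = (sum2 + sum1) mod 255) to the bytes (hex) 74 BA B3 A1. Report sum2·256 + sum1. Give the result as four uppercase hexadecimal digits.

Running sums (mod 255):
  after byte 0 (74): sum1=116, sum2=116
  after byte 1 (BA): sum1=47, sum2=163
  after byte 2 (B3): sum1=226, sum2=134
  after byte 3 (A1): sum1=132, sum2=11
Checksum = sum2·256 + sum1 = 11·256 + 132 = 2948 = 0x0B84.

0B84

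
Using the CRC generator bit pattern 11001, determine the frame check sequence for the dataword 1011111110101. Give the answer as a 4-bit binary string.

Append 4 zeros: 10111111101010000. Divide by 11001 (XOR where the leading bit is 1):
  pos 0: 10111 XOR 11001 = 01110
  pos 1: 11101 XOR 11001 = 00100
  pos 3: 10011 XOR 11001 = 01010
  pos 4: 10101 XOR 11001 = 01100
  pos 5: 11000 XOR 11001 = 00001
  pos 9: 11010 XOR 11001 = 00011
  pos 12: 11000 XOR 11001 = 00001
Remainder (last 4 bits) = 0001. This is the CRC / FCS.

0001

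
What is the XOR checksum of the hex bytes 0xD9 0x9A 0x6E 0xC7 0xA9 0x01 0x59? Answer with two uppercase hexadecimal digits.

XOR the bytes together:
  start with 0xD9
  0xD9 ⊕ 0x9A = 0x43
  0x43 ⊕ 0x6E = 0x2D
  0x2D ⊕ 0xC7 = 0xEA
  0xEA ⊕ 0xA9 = 0x43
  0x43 ⊕ 0x01 = 0x42
  0x42 ⊕ 0x59 = 0x1B

1B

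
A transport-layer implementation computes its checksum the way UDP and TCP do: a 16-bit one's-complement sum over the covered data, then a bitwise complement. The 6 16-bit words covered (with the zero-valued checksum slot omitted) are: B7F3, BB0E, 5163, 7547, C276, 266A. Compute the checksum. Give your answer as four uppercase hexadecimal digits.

One's-complement addition (fold any carry out of bit 15 back into bit 0):
  0xB7F3 + 0xBB0E = 0x17301 → wrap carry → 0x7302
  0x7302 + 0x5163 = 0x0C465
  0xC465 + 0x7547 = 0x139AC → wrap carry → 0x39AD
  0x39AD + 0xC276 = 0x0FC23
  0xFC23 + 0x266A = 0x1228D → wrap carry → 0x228E
One's-complement sum = 0x228E.
Checksum = ~0x228E & 0xFFFF = 0xDD71.

DD71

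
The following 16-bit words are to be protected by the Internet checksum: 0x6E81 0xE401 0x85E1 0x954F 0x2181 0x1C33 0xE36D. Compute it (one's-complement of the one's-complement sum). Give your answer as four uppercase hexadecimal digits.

One's-complement addition (fold any carry out of bit 15 back into bit 0):
  0x6E81 + 0xE401 = 0x15282 → wrap carry → 0x5283
  0x5283 + 0x85E1 = 0x0D864
  0xD864 + 0x954F = 0x16DB3 → wrap carry → 0x6DB4
  0x6DB4 + 0x2181 = 0x08F35
  0x8F35 + 0x1C33 = 0x0AB68
  0xAB68 + 0xE36D = 0x18ED5 → wrap carry → 0x8ED6
One's-complement sum = 0x8ED6.
Checksum = ~0x8ED6 & 0xFFFF = 0x7129.

7129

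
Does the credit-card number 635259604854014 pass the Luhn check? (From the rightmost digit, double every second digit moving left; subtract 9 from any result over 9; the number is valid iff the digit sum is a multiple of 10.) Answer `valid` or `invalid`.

From the right, keep odd positions and double even positions (subtract 9 from any doubled value over 9):
  doubled (positions 2,4,...): 2 8 7 0 9 4 6 → sum 36
  kept (positions 1,3,...): 4 0 5 4 6 5 5 6 → sum 35
Total = 71.
71 mod 10 = 1, so the number is invalid.

invalid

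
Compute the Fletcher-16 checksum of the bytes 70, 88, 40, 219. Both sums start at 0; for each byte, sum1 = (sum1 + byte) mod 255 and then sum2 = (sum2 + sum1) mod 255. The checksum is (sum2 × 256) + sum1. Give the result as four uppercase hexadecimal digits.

Running sums (mod 255):
  after byte 0 (70): sum1=70, sum2=70
  after byte 1 (88): sum1=158, sum2=228
  after byte 2 (40): sum1=198, sum2=171
  after byte 3 (219): sum1=162, sum2=78
Checksum = sum2·256 + sum1 = 78·256 + 162 = 20130 = 0x4EA2.

4EA2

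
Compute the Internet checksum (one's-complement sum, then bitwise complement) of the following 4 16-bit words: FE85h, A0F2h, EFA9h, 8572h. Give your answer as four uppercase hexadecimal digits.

One's-complement addition (fold any carry out of bit 15 back into bit 0):
  0xFE85 + 0xA0F2 = 0x19F77 → wrap carry → 0x9F78
  0x9F78 + 0xEFA9 = 0x18F21 → wrap carry → 0x8F22
  0x8F22 + 0x8572 = 0x11494 → wrap carry → 0x1495
One's-complement sum = 0x1495.
Checksum = ~0x1495 & 0xFFFF = 0xEB6A.

EB6A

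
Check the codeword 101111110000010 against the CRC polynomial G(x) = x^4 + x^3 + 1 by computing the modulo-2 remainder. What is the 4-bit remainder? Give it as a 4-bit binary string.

Modulo-2 division of 101111110000010 by 11001:
  pos 0: 10111 XOR 11001 = 01110
  pos 1: 11101 XOR 11001 = 00100
  pos 3: 10011 XOR 11001 = 01010
  pos 4: 10100 XOR 11001 = 01101
  pos 5: 11010 XOR 11001 = 00011
  pos 8: 11000 XOR 11001 = 00001
Remainder = 0110 (nonzero — an error is detected).

0110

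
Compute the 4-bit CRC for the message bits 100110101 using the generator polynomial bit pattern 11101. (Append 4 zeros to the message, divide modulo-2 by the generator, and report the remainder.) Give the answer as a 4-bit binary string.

Append 4 zeros: 1001101010000. Divide by 11101 (XOR where the leading bit is 1):
  pos 0: 10011 XOR 11101 = 01110
  pos 1: 11100 XOR 11101 = 00001
  pos 5: 11010 XOR 11101 = 00111
  pos 7: 11100 XOR 11101 = 00001
Remainder (last 4 bits) = 0010. This is the CRC / FCS.

0010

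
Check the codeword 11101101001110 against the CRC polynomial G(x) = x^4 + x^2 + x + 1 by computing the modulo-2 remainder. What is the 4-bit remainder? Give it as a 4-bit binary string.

Modulo-2 division of 11101101001110 by 10111:
  pos 0: 11101 XOR 10111 = 01010
  pos 1: 10101 XOR 10111 = 00010
  pos 4: 10010 XOR 10111 = 00101
  pos 6: 10101 XOR 10111 = 00010
  pos 9: 10110 XOR 10111 = 00001
Remainder = 0001 (nonzero — an error is detected).

0001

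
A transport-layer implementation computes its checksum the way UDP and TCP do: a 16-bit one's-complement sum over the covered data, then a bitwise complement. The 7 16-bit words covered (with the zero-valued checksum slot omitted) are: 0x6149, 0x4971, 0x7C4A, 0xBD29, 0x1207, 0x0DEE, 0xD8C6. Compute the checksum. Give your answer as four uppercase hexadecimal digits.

2315

One's-complement addition (fold any carry out of bit 15 back into bit 0):
  0x6149 + 0x4971 = 0x0AABA
  0xAABA + 0x7C4A = 0x12704 → wrap carry → 0x2705
  0x2705 + 0xBD29 = 0x0E42E
  0xE42E + 0x1207 = 0x0F635
  0xF635 + 0x0DEE = 0x10423 → wrap carry → 0x0424
  0x0424 + 0xD8C6 = 0x0DCEA
One's-complement sum = 0xDCEA.
Checksum = ~0xDCEA & 0xFFFF = 0x2315.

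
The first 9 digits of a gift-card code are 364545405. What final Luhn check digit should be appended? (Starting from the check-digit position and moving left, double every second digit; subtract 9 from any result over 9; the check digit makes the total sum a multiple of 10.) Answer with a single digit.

3

Partial digits right→left: 5 0 4 5 4 5 4 6 3
Double every second digit counting from the check-digit position (so the 1st, 3rd, 5th, ... of the partial from the right).
  doubled (with −9 where >9): 1 8 8 8 6 → sum 31
  kept as-is: 0 5 5 6 → sum 16
Total = 31 + 16 = 47.
Check digit = (10 − (47 mod 10)) mod 10 = 3.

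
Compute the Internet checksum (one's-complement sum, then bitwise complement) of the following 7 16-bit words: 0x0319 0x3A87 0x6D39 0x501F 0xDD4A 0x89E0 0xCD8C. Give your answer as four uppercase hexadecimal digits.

One's-complement addition (fold any carry out of bit 15 back into bit 0):
  0x0319 + 0x3A87 = 0x03DA0
  0x3DA0 + 0x6D39 = 0x0AAD9
  0xAAD9 + 0x501F = 0x0FAF8
  0xFAF8 + 0xDD4A = 0x1D842 → wrap carry → 0xD843
  0xD843 + 0x89E0 = 0x16223 → wrap carry → 0x6224
  0x6224 + 0xCD8C = 0x12FB0 → wrap carry → 0x2FB1
One's-complement sum = 0x2FB1.
Checksum = ~0x2FB1 & 0xFFFF = 0xD04E.

D04E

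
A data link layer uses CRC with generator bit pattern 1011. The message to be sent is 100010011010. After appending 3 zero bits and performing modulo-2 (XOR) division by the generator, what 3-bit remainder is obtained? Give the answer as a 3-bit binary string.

000

Append 3 zeros: 100010011010000. Divide by 1011 (XOR where the leading bit is 1):
  pos 0: 1000 XOR 1011 = 0011
  pos 2: 1110 XOR 1011 = 0101
  pos 3: 1010 XOR 1011 = 0001
  pos 6: 1110 XOR 1011 = 0101
  pos 7: 1011 XOR 1011 = 0000
Remainder (last 3 bits) = 000. This is the CRC / FCS.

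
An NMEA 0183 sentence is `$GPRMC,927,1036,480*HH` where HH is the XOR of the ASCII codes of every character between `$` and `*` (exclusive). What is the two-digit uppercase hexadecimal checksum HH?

63

XOR the ASCII codes of the payload characters:
  'G' = 0x47 → acc = 0x47
  'P' = 0x50 → acc = 0x17
  'R' = 0x52 → acc = 0x45
  'M' = 0x4D → acc = 0x08
  'C' = 0x43 → acc = 0x4B
  ',' = 0x2C → acc = 0x67
  '9' = 0x39 → acc = 0x5E
  '2' = 0x32 → acc = 0x6C
  '7' = 0x37 → acc = 0x5B
  ',' = 0x2C → acc = 0x77
  '1' = 0x31 → acc = 0x46
  '0' = 0x30 → acc = 0x76
  '3' = 0x33 → acc = 0x45
  '6' = 0x36 → acc = 0x73
  ',' = 0x2C → acc = 0x5F
  '4' = 0x34 → acc = 0x6B
  '8' = 0x38 → acc = 0x53
  '0' = 0x30 → acc = 0x63
Checksum = 0x63.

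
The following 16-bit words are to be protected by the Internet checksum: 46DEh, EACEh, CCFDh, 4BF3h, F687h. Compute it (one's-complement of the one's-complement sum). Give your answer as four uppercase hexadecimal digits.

One's-complement addition (fold any carry out of bit 15 back into bit 0):
  0x46DE + 0xEACE = 0x131AC → wrap carry → 0x31AD
  0x31AD + 0xCCFD = 0x0FEAA
  0xFEAA + 0x4BF3 = 0x14A9D → wrap carry → 0x4A9E
  0x4A9E + 0xF687 = 0x14125 → wrap carry → 0x4126
One's-complement sum = 0x4126.
Checksum = ~0x4126 & 0xFFFF = 0xBED9.

BED9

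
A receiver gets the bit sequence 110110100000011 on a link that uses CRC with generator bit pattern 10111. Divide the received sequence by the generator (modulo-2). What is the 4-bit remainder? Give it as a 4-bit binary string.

0100

Modulo-2 division of 110110100000011 by 10111:
  pos 0: 11011 XOR 10111 = 01100
  pos 1: 11000 XOR 10111 = 01111
  pos 2: 11111 XOR 10111 = 01000
  pos 3: 10000 XOR 10111 = 00111
  pos 5: 11100 XOR 10111 = 01011
  pos 6: 10110 XOR 10111 = 00001
  pos 10: 10011 XOR 10111 = 00100
Remainder = 0100 (nonzero — an error is detected).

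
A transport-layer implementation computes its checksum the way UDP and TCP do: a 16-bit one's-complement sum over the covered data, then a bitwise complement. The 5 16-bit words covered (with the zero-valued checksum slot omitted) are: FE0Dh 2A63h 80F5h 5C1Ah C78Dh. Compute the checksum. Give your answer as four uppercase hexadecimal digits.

32F1

One's-complement addition (fold any carry out of bit 15 back into bit 0):
  0xFE0D + 0x2A63 = 0x12870 → wrap carry → 0x2871
  0x2871 + 0x80F5 = 0x0A966
  0xA966 + 0x5C1A = 0x10580 → wrap carry → 0x0581
  0x0581 + 0xC78D = 0x0CD0E
One's-complement sum = 0xCD0E.
Checksum = ~0xCD0E & 0xFFFF = 0x32F1.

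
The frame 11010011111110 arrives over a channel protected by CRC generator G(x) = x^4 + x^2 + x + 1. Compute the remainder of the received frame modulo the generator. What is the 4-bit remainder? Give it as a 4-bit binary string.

0000

Modulo-2 division of 11010011111110 by 10111:
  pos 0: 11010 XOR 10111 = 01101
  pos 1: 11010 XOR 10111 = 01101
  pos 2: 11011 XOR 10111 = 01100
  pos 3: 11001 XOR 10111 = 01110
  pos 4: 11101 XOR 10111 = 01010
  pos 5: 10101 XOR 10111 = 00010
  pos 8: 10111 XOR 10111 = 00000
Remainder = 0000 (zero — the frame passes the CRC check).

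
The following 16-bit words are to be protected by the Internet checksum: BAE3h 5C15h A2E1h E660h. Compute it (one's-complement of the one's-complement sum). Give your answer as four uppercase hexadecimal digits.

5FC4

One's-complement addition (fold any carry out of bit 15 back into bit 0):
  0xBAE3 + 0x5C15 = 0x116F8 → wrap carry → 0x16F9
  0x16F9 + 0xA2E1 = 0x0B9DA
  0xB9DA + 0xE660 = 0x1A03A → wrap carry → 0xA03B
One's-complement sum = 0xA03B.
Checksum = ~0xA03B & 0xFFFF = 0x5FC4.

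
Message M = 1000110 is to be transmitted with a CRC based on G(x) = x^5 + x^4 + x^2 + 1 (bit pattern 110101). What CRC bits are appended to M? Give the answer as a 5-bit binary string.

11010

Append 5 zeros: 100011000000. Divide by 110101 (XOR where the leading bit is 1):
  pos 0: 100011 XOR 110101 = 010110
  pos 1: 101100 XOR 110101 = 011001
  pos 2: 110010 XOR 110101 = 000111
  pos 5: 111000 XOR 110101 = 001101
Remainder (last 5 bits) = 11010. This is the CRC / FCS.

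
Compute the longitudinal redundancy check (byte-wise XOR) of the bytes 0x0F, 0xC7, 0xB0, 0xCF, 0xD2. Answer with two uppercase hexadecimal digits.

65

XOR the bytes together:
  start with 0x0F
  0x0F ⊕ 0xC7 = 0xC8
  0xC8 ⊕ 0xB0 = 0x78
  0x78 ⊕ 0xCF = 0xB7
  0xB7 ⊕ 0xD2 = 0x65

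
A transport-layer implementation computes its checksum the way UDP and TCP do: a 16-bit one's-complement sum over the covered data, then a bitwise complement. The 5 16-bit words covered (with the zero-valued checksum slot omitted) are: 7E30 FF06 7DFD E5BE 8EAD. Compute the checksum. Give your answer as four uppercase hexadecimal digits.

One's-complement addition (fold any carry out of bit 15 back into bit 0):
  0x7E30 + 0xFF06 = 0x17D36 → wrap carry → 0x7D37
  0x7D37 + 0x7DFD = 0x0FB34
  0xFB34 + 0xE5BE = 0x1E0F2 → wrap carry → 0xE0F3
  0xE0F3 + 0x8EAD = 0x16FA0 → wrap carry → 0x6FA1
One's-complement sum = 0x6FA1.
Checksum = ~0x6FA1 & 0xFFFF = 0x905E.

905E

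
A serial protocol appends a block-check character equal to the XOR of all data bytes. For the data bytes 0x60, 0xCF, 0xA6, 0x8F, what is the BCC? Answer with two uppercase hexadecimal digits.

XOR the bytes together:
  start with 0x60
  0x60 ⊕ 0xCF = 0xAF
  0xAF ⊕ 0xA6 = 0x09
  0x09 ⊕ 0x8F = 0x86

86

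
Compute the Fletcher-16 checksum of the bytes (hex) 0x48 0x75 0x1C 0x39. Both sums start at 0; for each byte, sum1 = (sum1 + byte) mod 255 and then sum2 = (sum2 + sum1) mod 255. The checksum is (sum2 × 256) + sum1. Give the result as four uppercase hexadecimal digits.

Running sums (mod 255):
  after byte 0 (0x48): sum1=72, sum2=72
  after byte 1 (0x75): sum1=189, sum2=6
  after byte 2 (0x1C): sum1=217, sum2=223
  after byte 3 (0x39): sum1=19, sum2=242
Checksum = sum2·256 + sum1 = 242·256 + 19 = 61971 = 0xF213.

F213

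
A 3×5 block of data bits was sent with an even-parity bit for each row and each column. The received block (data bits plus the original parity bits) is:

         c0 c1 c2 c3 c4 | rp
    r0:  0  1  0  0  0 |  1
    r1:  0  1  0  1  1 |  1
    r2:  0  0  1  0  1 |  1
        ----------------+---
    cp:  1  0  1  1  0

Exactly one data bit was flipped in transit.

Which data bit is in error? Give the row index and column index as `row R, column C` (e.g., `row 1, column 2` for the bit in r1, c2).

Recompute each row's even parity and compare to rp:
  r0: data parity 1, sent rp 1 → ok
  r1: data parity 1, sent rp 1 → ok
  r2: data parity 0, sent rp 1 → mismatch
Recompute each column's even parity and compare to cp:
  c0: data parity 0, sent cp 1 → mismatch
  c1: data parity 0, sent cp 0 → ok
  c2: data parity 1, sent cp 1 → ok
  c3: data parity 1, sent cp 1 → ok
  c4: data parity 0, sent cp 0 → ok
Exactly one row (r2) and one column (c0) fail → the flipped bit is at their intersection.

row 2, column 0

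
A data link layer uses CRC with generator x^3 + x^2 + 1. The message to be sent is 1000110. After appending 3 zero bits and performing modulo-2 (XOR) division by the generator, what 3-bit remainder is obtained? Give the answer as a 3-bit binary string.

Append 3 zeros: 1000110000. Divide by 1101 (XOR where the leading bit is 1):
  pos 0: 1000 XOR 1101 = 0101
  pos 1: 1011 XOR 1101 = 0110
  pos 2: 1101 XOR 1101 = 0000
Remainder (last 3 bits) = 000. This is the CRC / FCS.

000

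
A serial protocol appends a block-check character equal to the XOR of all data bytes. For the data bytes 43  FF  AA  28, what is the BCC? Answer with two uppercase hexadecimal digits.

3E

XOR the bytes together:
  start with 0x43
  0x43 ⊕ 0xFF = 0xBC
  0xBC ⊕ 0xAA = 0x16
  0x16 ⊕ 0x28 = 0x3E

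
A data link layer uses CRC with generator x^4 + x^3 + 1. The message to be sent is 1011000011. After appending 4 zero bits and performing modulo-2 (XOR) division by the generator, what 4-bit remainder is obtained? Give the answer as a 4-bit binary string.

Append 4 zeros: 10110000110000. Divide by 11001 (XOR where the leading bit is 1):
  pos 0: 10110 XOR 11001 = 01111
  pos 1: 11110 XOR 11001 = 00111
  pos 3: 11100 XOR 11001 = 00101
  pos 5: 10111 XOR 11001 = 01110
  pos 6: 11100 XOR 11001 = 00101
  pos 8: 10100 XOR 11001 = 01101
  pos 9: 11010 XOR 11001 = 00011
Remainder (last 4 bits) = 0011. This is the CRC / FCS.

0011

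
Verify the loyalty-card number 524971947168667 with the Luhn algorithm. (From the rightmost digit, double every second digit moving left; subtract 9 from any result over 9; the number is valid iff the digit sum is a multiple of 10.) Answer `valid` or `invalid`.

invalid

From the right, keep odd positions and double even positions (subtract 9 from any doubled value over 9):
  doubled (positions 2,4,...): 3 7 2 8 2 9 4 → sum 35
  kept (positions 1,3,...): 7 6 6 7 9 7 4 5 → sum 51
Total = 86.
86 mod 10 = 6, so the number is invalid.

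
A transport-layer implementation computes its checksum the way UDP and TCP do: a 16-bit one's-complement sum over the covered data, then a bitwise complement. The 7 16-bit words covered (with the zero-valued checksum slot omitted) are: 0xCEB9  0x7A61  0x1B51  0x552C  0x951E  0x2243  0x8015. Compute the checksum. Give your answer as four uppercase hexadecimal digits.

One's-complement addition (fold any carry out of bit 15 back into bit 0):
  0xCEB9 + 0x7A61 = 0x1491A → wrap carry → 0x491B
  0x491B + 0x1B51 = 0x0646C
  0x646C + 0x552C = 0x0B998
  0xB998 + 0x951E = 0x14EB6 → wrap carry → 0x4EB7
  0x4EB7 + 0x2243 = 0x070FA
  0x70FA + 0x8015 = 0x0F10F
One's-complement sum = 0xF10F.
Checksum = ~0xF10F & 0xFFFF = 0x0EF0.

0EF0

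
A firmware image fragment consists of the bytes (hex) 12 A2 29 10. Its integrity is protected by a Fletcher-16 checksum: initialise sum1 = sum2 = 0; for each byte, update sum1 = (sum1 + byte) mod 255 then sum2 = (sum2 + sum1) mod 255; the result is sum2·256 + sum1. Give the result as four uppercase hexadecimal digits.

Running sums (mod 255):
  after byte 0 (12): sum1=18, sum2=18
  after byte 1 (A2): sum1=180, sum2=198
  after byte 2 (29): sum1=221, sum2=164
  after byte 3 (10): sum1=237, sum2=146
Checksum = sum2·256 + sum1 = 146·256 + 237 = 37613 = 0x92ED.

92ED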